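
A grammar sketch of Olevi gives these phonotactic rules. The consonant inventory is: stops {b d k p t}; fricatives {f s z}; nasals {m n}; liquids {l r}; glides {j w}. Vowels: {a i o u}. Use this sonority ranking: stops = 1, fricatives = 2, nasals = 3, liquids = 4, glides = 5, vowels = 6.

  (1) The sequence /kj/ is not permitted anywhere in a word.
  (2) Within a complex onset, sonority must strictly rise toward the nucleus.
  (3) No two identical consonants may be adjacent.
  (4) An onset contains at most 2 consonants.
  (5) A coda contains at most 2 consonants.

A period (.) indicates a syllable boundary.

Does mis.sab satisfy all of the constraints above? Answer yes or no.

no

mis.sab — violates constraint 3: adjacent identical consonants /ss/ → ill-formed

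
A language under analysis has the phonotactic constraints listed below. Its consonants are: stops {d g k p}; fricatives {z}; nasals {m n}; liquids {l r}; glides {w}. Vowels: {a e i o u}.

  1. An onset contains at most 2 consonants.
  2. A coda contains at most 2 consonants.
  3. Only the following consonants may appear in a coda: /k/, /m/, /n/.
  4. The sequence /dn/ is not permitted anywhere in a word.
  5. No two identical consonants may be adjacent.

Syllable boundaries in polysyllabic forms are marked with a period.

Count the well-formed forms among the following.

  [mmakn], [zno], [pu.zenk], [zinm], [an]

4

[mmakn] — violates constraint 5: adjacent identical consonants /mm/ → ill-formed
[zno] — σ1 onset /zn/ (2C), coda /∅/ ok → well-formed
[pu.zenk] — σ1 onset /p/, coda /∅/ ok; σ2 onset /z/, coda /nk/ (2C) ok → well-formed
[zinm] — σ1 onset /z/, coda /nm/ (2C) ok → well-formed
[an] — σ1 onset /∅/, coda /n/ ok → well-formed
Well-formed: [zno], [pu.zenk], [zinm], [an] → 4.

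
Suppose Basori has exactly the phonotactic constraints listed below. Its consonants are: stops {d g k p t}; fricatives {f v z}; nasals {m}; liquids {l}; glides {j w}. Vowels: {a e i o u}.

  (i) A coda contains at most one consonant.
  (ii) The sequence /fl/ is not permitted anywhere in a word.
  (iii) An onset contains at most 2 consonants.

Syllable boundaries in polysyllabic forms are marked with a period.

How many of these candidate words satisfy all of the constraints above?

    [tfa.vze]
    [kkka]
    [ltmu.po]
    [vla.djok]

2

[tfa.vze] — σ1 onset /tf/ (2C), coda /∅/ ok; σ2 onset /vz/ (2C), coda /∅/ ok → licit
[kkka] — violates constraint (iii): syllable 1 onset /kkk/ has 3 consonants (> 2) → illicit
[ltmu.po] — violates constraint (iii): syllable 1 onset /ltm/ has 3 consonants (> 2) → illicit
[vla.djok] — σ1 onset /vl/ (2C), coda /∅/ ok; σ2 onset /dj/ (2C), coda /k/ ok → licit
Licit: [tfa.vze], [vla.djok] → 2.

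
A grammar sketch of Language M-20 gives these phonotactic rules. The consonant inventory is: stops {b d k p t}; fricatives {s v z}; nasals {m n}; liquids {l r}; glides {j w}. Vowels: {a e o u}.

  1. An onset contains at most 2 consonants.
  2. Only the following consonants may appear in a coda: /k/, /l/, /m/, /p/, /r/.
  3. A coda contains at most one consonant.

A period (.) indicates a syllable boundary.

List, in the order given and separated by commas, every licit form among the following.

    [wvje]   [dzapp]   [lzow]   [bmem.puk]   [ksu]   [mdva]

[bmem.puk], [ksu]

[wvje] — violates constraint 1: syllable 1 onset /wvj/ has 3 consonants (> 2) → illicit
[dzapp] — violates constraint 3: syllable 1 coda /pp/ has 2 consonants (> 1) → illicit
[lzow] — violates constraint 2: syllable 1 coda contains /w/, which is not a licensed coda consonant → illicit
[bmem.puk] — σ1 onset /bm/ (2C), coda /m/ ok; σ2 onset /p/, coda /k/ ok → licit
[ksu] — σ1 onset /ks/ (2C), coda /∅/ ok → licit
[mdva] — violates constraint 1: syllable 1 onset /mdv/ has 3 consonants (> 2) → illicit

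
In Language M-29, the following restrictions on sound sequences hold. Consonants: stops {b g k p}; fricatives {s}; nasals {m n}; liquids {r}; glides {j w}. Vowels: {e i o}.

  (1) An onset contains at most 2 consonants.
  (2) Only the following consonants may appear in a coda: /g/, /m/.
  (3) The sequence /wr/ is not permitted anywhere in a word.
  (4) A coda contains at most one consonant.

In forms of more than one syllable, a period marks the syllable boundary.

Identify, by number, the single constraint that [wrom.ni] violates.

3

[wrom.ni]: contains banned sequence /wr/.
This is a violation of constraint 3: "The sequence /wr/ is not permitted anywhere in a word."
The remaining constraints (1, 2, 4) are satisfied.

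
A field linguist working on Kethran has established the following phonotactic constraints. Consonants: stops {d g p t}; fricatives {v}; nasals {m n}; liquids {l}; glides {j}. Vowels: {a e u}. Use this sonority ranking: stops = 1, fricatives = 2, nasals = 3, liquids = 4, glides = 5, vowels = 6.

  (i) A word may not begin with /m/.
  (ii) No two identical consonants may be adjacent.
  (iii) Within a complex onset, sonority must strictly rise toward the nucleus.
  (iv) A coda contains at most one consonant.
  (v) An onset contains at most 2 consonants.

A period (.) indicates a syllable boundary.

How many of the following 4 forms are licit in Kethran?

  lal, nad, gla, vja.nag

lal — σ1 onset /l/, coda /l/ ok → licit
nad — σ1 onset /n/, coda /d/ ok → licit
gla — σ1 onset /gl/ (1→4 rises), coda /∅/ ok → licit
vja.nag — σ1 onset /vj/ (2→5 rises), coda /∅/ ok; σ2 onset /n/, coda /g/ ok → licit
Licit: lal, nad, gla, vja.nag → 4.

4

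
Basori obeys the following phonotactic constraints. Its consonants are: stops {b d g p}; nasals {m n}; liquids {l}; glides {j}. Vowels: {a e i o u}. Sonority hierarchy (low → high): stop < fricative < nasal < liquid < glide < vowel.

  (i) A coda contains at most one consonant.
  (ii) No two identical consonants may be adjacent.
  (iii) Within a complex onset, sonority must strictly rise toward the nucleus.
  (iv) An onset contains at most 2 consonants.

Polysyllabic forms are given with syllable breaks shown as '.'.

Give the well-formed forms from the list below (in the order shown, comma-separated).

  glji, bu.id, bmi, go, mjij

bu.id, bmi, go, mjij

glji — violates constraint (iv): syllable 1 onset /glj/ has 3 consonants (> 2) → ill-formed
bu.id — σ1 onset /b/, coda /∅/ ok; σ2 onset /∅/, coda /d/ ok → well-formed
bmi — σ1 onset /bm/ (1→3 rises), coda /∅/ ok → well-formed
go — σ1 onset /g/, coda /∅/ ok → well-formed
mjij — σ1 onset /mj/ (3→5 rises), coda /j/ ok → well-formed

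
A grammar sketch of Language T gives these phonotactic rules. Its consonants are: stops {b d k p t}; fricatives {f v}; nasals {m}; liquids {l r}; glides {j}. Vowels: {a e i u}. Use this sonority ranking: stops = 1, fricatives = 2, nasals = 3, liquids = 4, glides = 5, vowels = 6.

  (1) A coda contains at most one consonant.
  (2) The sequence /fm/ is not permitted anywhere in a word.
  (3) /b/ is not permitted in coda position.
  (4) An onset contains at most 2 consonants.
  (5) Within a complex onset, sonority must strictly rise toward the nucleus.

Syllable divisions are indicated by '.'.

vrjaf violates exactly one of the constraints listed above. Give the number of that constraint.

4

vrjaf: syllable 1 onset /vrj/ has 3 consonants (> 2).
This is a violation of constraint 4: "An onset contains at most 2 consonants."
The remaining constraints (1, 2, 3, 5) are satisfied.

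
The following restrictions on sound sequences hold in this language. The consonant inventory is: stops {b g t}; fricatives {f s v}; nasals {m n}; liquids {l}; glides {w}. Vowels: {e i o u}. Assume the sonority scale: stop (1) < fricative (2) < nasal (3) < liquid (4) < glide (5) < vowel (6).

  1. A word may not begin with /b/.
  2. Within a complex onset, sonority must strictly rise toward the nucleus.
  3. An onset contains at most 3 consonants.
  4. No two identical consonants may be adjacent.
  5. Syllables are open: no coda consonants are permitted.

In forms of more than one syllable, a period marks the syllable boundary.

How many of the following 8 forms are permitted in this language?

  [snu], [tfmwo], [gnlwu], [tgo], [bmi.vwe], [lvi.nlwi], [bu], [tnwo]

2

[snu] — σ1 onset /sn/ (2→3 rises), coda /∅/ ok → permitted
[tfmwo] — violates constraint 3: syllable 1 onset /tfmw/ has 4 consonants (> 3) → not permitted
[gnlwu] — violates constraint 3: syllable 1 onset /gnlw/ has 4 consonants (> 3) → not permitted
[tgo] — violates constraint 2: syllable 1 onset /tg/: /t/ (stop, 1) → /g/ (stop, 1) does not rise → not permitted
[bmi.vwe] — violates constraint 1: word begins with /b/ → not permitted
[lvi.nlwi] — violates constraint 2: syllable 1 onset /lv/: /l/ (liquid, 4) → /v/ (fricative, 2) does not rise → not permitted
[bu] — violates constraint 1: word begins with /b/ → not permitted
[tnwo] — σ1 onset /tnw/ (1→3→5 rises), coda /∅/ ok → permitted
Permitted: [snu], [tnwo] → 2.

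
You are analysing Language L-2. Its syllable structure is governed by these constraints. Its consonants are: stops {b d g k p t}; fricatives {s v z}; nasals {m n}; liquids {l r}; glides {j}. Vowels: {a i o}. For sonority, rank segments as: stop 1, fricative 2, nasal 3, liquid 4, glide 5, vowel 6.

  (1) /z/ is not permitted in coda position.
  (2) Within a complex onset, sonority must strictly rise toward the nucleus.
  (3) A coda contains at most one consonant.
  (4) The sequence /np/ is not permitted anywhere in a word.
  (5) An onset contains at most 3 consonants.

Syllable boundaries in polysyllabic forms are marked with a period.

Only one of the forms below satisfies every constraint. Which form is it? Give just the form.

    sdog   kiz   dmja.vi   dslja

dmja.vi

sdog — violates constraint 2: syllable 1 onset /sd/: /s/ (fricative, 2) → /d/ (stop, 1) does not rise → ill-formed
kiz — violates constraint 1: syllable 1 coda contains /z/ → ill-formed
dmja.vi — σ1 onset /dmj/ (1→3→5 rises), coda /∅/ ok; σ2 onset /v/, coda /∅/ ok → well-formed
dslja — violates constraint 5: syllable 1 onset /dslj/ has 4 consonants (> 3) → ill-formed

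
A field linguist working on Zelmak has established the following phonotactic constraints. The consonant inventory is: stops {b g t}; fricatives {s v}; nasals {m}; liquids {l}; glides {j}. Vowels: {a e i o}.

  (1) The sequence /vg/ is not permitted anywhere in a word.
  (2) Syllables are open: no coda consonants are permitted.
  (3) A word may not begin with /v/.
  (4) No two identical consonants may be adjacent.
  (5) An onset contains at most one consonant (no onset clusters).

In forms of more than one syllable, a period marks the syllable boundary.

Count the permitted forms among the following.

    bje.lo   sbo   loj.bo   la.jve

bje.lo — violates constraint 5: syllable 1 onset /bj/ has 2 consonants (> 1) → not permitted
sbo — violates constraint 5: syllable 1 onset /sb/ has 2 consonants (> 1) → not permitted
loj.bo — violates constraint 2: syllable 1 coda /j/ has 1 consonant (> 0) → not permitted
la.jve — violates constraint 5: syllable 2 onset /jv/ has 2 consonants (> 1) → not permitted
No form is permitted → 0.

0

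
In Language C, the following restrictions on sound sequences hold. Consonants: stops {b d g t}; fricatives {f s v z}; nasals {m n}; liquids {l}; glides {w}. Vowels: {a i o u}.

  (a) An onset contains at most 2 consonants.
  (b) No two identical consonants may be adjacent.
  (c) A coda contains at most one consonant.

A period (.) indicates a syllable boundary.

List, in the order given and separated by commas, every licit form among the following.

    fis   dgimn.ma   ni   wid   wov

fis, ni, wid, wov

fis — σ1 onset /f/, coda /s/ ok → licit
dgimn.ma — violates constraint (c): syllable 1 coda /mn/ has 2 consonants (> 1) → illicit
ni — σ1 onset /n/, coda /∅/ ok → licit
wid — σ1 onset /w/, coda /d/ ok → licit
wov — σ1 onset /w/, coda /v/ ok → licit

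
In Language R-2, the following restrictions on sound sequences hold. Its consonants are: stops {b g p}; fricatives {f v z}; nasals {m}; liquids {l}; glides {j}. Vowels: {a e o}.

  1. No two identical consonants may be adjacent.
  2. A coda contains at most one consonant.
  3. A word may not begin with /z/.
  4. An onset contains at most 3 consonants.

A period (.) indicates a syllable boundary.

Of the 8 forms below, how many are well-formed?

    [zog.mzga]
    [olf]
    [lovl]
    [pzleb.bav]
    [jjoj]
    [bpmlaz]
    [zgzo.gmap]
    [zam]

0

[zog.mzga] — violates constraint 3: word begins with /z/ → ill-formed
[olf] — violates constraint 2: syllable 1 coda /lf/ has 2 consonants (> 1) → ill-formed
[lovl] — violates constraint 2: syllable 1 coda /vl/ has 2 consonants (> 1) → ill-formed
[pzleb.bav] — violates constraint 1: adjacent identical consonants /bb/ → ill-formed
[jjoj] — violates constraint 1: adjacent identical consonants /jj/ → ill-formed
[bpmlaz] — violates constraint 4: syllable 1 onset /bpml/ has 4 consonants (> 3) → ill-formed
[zgzo.gmap] — violates constraint 3: word begins with /z/ → ill-formed
[zam] — violates constraint 3: word begins with /z/ → ill-formed
No form is well-formed → 0.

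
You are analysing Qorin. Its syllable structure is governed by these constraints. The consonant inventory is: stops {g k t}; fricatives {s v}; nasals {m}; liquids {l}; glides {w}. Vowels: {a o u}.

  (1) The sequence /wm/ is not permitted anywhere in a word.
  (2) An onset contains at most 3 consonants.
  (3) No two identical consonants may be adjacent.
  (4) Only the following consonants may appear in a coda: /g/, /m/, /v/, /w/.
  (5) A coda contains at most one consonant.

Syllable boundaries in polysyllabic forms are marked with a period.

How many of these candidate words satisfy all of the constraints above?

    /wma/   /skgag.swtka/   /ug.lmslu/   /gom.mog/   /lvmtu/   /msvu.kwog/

/wma/ — violates constraint 1: contains banned sequence /wm/ → ill-formed
/skgag.swtka/ — violates constraint 2: syllable 2 onset /swtk/ has 4 consonants (> 3) → ill-formed
/ug.lmslu/ — violates constraint 2: syllable 2 onset /lmsl/ has 4 consonants (> 3) → ill-formed
/gom.mog/ — violates constraint 3: adjacent identical consonants /mm/ → ill-formed
/lvmtu/ — violates constraint 2: syllable 1 onset /lvmt/ has 4 consonants (> 3) → ill-formed
/msvu.kwog/ — σ1 onset /msv/ (3C), coda /∅/ ok; σ2 onset /kw/ (2C), coda /g/ ok → well-formed
Well-formed: /msvu.kwog/ → 1.

1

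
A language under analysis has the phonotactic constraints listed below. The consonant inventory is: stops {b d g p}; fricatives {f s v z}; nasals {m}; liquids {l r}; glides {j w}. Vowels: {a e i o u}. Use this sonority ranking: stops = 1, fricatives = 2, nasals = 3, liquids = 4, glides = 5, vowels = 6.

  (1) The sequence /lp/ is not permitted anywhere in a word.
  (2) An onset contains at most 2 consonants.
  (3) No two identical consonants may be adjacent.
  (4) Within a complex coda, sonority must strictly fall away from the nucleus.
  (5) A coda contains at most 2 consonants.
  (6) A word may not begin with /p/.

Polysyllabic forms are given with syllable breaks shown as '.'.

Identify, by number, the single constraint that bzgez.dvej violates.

2

bzgez.dvej: syllable 1 onset /bzg/ has 3 consonants (> 2).
This is a violation of constraint 2: "An onset contains at most 2 consonants."
The remaining constraints (1, 3, 4, 5, 6) are satisfied.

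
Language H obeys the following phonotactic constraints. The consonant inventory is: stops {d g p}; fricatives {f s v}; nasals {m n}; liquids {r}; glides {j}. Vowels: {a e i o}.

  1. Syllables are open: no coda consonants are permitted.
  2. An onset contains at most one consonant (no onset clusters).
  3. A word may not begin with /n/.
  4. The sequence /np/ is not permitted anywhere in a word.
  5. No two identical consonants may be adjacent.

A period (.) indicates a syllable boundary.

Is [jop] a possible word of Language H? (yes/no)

[jop] — violates constraint 1: syllable 1 coda /p/ has 1 consonant (> 0) → phonotactically illegal

no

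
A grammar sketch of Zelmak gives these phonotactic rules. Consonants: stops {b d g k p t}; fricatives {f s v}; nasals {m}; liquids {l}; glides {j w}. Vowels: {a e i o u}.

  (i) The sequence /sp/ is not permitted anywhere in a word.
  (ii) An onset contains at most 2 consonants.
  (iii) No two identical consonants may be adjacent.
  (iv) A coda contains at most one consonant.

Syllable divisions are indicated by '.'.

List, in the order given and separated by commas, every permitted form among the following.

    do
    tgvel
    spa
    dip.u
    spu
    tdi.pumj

do — σ1 onset /d/, coda /∅/ ok → permitted
tgvel — violates constraint (ii): syllable 1 onset /tgv/ has 3 consonants (> 2) → not permitted
spa — violates constraint (i): contains banned sequence /sp/ → not permitted
dip.u — σ1 onset /d/, coda /p/ ok; σ2 onset /∅/, coda /∅/ ok → permitted
spu — violates constraint (i): contains banned sequence /sp/ → not permitted
tdi.pumj — violates constraint (iv): syllable 2 coda /mj/ has 2 consonants (> 1) → not permitted

do, dip.u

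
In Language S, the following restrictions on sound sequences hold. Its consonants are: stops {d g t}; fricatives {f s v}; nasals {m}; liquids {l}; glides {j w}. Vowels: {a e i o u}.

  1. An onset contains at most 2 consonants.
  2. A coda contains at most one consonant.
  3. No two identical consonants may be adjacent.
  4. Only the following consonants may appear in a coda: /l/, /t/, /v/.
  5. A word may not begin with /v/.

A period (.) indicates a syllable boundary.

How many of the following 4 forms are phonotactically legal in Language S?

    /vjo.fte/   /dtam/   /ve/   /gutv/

/vjo.fte/ — violates constraint 5: word begins with /v/ → phonotactically illegal
/dtam/ — violates constraint 4: syllable 1 coda contains /m/, which is not a licensed coda consonant → phonotactically illegal
/ve/ — violates constraint 5: word begins with /v/ → phonotactically illegal
/gutv/ — violates constraint 2: syllable 1 coda /tv/ has 2 consonants (> 1) → phonotactically illegal
No form is phonotactically legal → 0.

0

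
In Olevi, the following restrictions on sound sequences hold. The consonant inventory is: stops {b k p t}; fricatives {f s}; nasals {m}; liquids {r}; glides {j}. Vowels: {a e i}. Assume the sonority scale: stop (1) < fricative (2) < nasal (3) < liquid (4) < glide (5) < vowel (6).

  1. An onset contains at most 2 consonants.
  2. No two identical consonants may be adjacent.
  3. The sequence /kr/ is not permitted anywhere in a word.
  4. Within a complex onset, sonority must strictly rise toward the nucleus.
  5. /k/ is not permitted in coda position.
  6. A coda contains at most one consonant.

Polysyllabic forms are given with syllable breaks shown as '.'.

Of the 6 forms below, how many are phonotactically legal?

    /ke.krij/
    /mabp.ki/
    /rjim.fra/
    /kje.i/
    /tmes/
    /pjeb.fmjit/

/ke.krij/ — violates constraint 3: contains banned sequence /kr/ → phonotactically illegal
/mabp.ki/ — violates constraint 6: syllable 1 coda /bp/ has 2 consonants (> 1) → phonotactically illegal
/rjim.fra/ — σ1 onset /rj/ (4→5 rises), coda /m/ ok; σ2 onset /fr/ (2→4 rises), coda /∅/ ok → phonotactically legal
/kje.i/ — σ1 onset /kj/ (1→5 rises), coda /∅/ ok; σ2 onset /∅/, coda /∅/ ok → phonotactically legal
/tmes/ — σ1 onset /tm/ (1→3 rises), coda /s/ ok → phonotactically legal
/pjeb.fmjit/ — violates constraint 1: syllable 2 onset /fmj/ has 3 consonants (> 2) → phonotactically illegal
Phonotactically legal: /rjim.fra/, /kje.i/, /tmes/ → 3.

3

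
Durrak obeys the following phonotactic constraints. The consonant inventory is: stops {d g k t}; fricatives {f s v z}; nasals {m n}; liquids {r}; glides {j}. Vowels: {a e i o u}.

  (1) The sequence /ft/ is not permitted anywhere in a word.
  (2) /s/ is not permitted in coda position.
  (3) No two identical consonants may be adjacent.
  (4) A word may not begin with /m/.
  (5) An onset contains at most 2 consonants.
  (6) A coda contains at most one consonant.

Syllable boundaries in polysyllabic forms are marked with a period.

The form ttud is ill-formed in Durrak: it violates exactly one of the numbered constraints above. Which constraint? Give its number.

ttud: adjacent identical consonants /tt/.
This is a violation of constraint 3: "No two identical consonants may be adjacent."
The remaining constraints (1, 2, 4, 5, 6) are satisfied.

3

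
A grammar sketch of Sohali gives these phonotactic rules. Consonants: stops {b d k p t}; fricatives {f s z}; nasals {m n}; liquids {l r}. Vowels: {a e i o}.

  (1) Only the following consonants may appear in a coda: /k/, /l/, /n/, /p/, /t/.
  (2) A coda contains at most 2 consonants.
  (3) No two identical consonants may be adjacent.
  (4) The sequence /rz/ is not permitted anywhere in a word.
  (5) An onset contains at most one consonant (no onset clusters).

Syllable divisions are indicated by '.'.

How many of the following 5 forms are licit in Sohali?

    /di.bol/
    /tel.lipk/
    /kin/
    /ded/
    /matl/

/di.bol/ — σ1 onset /d/, coda /∅/ ok; σ2 onset /b/, coda /l/ ok → licit
/tel.lipk/ — violates constraint 3: adjacent identical consonants /ll/ → illicit
/kin/ — σ1 onset /k/, coda /n/ ok → licit
/ded/ — violates constraint 1: syllable 1 coda contains /d/, which is not a licensed coda consonant → illicit
/matl/ — σ1 onset /m/, coda /tl/ (2C) ok → licit
Licit: /di.bol/, /kin/, /matl/ → 3.

3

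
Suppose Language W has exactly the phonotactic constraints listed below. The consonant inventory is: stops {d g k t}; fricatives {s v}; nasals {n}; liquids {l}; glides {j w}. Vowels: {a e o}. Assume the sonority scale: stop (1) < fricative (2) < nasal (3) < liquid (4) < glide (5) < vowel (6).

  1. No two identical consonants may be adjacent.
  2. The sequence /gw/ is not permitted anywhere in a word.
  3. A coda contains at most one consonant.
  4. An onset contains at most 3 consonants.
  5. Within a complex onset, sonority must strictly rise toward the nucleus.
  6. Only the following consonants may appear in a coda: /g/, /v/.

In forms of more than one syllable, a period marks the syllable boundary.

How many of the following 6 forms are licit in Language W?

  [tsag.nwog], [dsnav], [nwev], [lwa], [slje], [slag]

6

[tsag.nwog] — σ1 onset /ts/ (1→2 rises), coda /g/ ok; σ2 onset /nw/ (3→5 rises), coda /g/ ok → licit
[dsnav] — σ1 onset /dsn/ (1→2→3 rises), coda /v/ ok → licit
[nwev] — σ1 onset /nw/ (3→5 rises), coda /v/ ok → licit
[lwa] — σ1 onset /lw/ (4→5 rises), coda /∅/ ok → licit
[slje] — σ1 onset /slj/ (2→4→5 rises), coda /∅/ ok → licit
[slag] — σ1 onset /sl/ (2→4 rises), coda /g/ ok → licit
Licit: [tsag.nwog], [dsnav], [nwev], [lwa], [slje], [slag] → 6.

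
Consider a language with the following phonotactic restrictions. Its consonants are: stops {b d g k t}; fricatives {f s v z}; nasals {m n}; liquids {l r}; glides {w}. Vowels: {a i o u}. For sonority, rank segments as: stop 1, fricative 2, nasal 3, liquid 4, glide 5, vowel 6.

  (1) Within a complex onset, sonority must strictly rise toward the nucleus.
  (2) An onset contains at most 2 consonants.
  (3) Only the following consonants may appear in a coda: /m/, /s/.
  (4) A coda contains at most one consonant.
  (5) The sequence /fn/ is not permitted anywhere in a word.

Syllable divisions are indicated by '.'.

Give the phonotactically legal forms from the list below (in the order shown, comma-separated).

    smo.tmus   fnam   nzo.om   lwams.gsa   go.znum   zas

smo.tmus, go.znum, zas

smo.tmus — σ1 onset /sm/ (2→3 rises), coda /∅/ ok; σ2 onset /tm/ (1→3 rises), coda /s/ ok → phonotactically legal
fnam — violates constraint 5: contains banned sequence /fn/ → phonotactically illegal
nzo.om — violates constraint 1: syllable 1 onset /nz/: /n/ (nasal, 3) → /z/ (fricative, 2) does not rise → phonotactically illegal
lwams.gsa — violates constraint 4: syllable 1 coda /ms/ has 2 consonants (> 1) → phonotactically illegal
go.znum — σ1 onset /g/, coda /∅/ ok; σ2 onset /zn/ (2→3 rises), coda /m/ ok → phonotactically legal
zas — σ1 onset /z/, coda /s/ ok → phonotactically legal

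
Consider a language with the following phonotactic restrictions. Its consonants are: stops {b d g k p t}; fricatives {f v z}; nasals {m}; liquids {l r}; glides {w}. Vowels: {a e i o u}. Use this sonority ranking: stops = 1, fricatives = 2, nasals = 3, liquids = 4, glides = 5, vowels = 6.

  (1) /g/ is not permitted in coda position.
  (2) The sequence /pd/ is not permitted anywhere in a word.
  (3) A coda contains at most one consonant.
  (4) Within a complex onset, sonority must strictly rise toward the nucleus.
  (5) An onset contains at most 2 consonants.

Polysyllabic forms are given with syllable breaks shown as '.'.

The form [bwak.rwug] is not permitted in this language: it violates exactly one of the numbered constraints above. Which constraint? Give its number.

1

[bwak.rwug]: syllable 2 coda contains /g/.
This is a violation of constraint 1: "/g/ is not permitted in coda position."
The remaining constraints (2, 3, 4, 5) are satisfied.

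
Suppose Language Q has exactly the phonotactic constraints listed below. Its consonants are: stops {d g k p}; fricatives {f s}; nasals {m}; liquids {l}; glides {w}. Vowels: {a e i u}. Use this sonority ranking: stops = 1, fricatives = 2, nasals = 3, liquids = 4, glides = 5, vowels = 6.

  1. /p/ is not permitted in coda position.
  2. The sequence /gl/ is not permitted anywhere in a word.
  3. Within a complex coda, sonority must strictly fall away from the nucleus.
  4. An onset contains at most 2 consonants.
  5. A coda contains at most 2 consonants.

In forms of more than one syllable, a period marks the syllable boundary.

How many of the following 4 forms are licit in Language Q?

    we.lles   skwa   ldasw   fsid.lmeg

2

we.lles — σ1 onset /w/, coda /∅/ ok; σ2 onset /ll/ (2C), coda /s/ ok → licit
skwa — violates constraint 4: syllable 1 onset /skw/ has 3 consonants (> 2) → illicit
ldasw — violates constraint 3: syllable 1 coda /sw/: /s/ (fricative, 2) → /w/ (glide, 5) does not fall → illicit
fsid.lmeg — σ1 onset /fs/ (2C), coda /d/ ok; σ2 onset /lm/ (2C), coda /g/ ok → licit
Licit: we.lles, fsid.lmeg → 2.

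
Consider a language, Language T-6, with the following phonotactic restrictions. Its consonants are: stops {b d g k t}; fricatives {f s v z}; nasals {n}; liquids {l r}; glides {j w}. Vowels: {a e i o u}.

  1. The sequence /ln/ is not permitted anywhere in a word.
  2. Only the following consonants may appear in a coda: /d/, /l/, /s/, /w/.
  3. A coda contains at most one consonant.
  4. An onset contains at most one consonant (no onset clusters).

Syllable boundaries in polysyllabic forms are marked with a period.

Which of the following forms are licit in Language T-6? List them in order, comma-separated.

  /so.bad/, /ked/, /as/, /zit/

/so.bad/ — σ1 onset /s/, coda /∅/ ok; σ2 onset /b/, coda /d/ ok → licit
/ked/ — σ1 onset /k/, coda /d/ ok → licit
/as/ — σ1 onset /∅/, coda /s/ ok → licit
/zit/ — violates constraint 2: syllable 1 coda contains /t/, which is not a licensed coda consonant → illicit

/so.bad/, /ked/, /as/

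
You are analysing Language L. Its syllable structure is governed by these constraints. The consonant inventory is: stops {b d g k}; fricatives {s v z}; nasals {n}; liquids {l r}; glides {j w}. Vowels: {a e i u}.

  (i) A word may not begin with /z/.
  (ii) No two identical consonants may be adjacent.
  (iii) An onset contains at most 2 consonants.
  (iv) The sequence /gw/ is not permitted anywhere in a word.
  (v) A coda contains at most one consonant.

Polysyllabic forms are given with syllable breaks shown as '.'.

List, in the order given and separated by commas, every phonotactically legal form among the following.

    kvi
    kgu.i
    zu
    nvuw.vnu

kvi — σ1 onset /kv/ (2C), coda /∅/ ok → phonotactically legal
kgu.i — σ1 onset /kg/ (2C), coda /∅/ ok; σ2 onset /∅/, coda /∅/ ok → phonotactically legal
zu — violates constraint (i): word begins with /z/ → phonotactically illegal
nvuw.vnu — σ1 onset /nv/ (2C), coda /w/ ok; σ2 onset /vn/ (2C), coda /∅/ ok → phonotactically legal

kvi, kgu.i, nvuw.vnu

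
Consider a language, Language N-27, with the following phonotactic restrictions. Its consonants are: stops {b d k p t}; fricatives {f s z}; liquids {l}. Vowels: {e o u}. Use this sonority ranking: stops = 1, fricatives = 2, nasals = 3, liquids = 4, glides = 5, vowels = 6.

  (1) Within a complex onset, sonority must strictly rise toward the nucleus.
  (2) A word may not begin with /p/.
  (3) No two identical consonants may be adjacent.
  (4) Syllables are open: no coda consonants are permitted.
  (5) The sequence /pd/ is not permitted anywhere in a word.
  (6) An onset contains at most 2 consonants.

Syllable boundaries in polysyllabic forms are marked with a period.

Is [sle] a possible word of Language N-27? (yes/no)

[sle] — σ1 onset /sl/ (2→4 rises), coda /∅/ ok → licit

yes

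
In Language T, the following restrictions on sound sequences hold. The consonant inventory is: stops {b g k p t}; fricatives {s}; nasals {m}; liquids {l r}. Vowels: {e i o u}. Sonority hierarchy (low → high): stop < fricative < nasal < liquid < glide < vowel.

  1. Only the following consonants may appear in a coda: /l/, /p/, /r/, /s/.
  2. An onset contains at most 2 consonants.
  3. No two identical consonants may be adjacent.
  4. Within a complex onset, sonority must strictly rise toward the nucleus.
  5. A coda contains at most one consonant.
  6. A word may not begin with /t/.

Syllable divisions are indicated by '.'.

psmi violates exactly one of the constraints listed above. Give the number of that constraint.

2

psmi: syllable 1 onset /psm/ has 3 consonants (> 2).
This is a violation of constraint 2: "An onset contains at most 2 consonants."
The remaining constraints (1, 3, 4, 5, 6) are satisfied.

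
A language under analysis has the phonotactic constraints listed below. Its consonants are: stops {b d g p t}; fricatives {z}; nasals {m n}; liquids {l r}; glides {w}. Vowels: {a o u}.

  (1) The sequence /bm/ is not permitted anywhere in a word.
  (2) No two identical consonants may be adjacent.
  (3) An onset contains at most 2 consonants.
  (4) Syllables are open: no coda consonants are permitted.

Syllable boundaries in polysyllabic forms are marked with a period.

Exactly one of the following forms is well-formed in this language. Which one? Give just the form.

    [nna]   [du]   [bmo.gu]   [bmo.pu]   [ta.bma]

[nna] — violates constraint 2: adjacent identical consonants /nn/ → ill-formed
[du] — σ1 onset /d/, coda /∅/ ok → well-formed
[bmo.gu] — violates constraint 1: contains banned sequence /bm/ → ill-formed
[bmo.pu] — violates constraint 1: contains banned sequence /bm/ → ill-formed
[ta.bma] — violates constraint 1: contains banned sequence /bm/ → ill-formed

[du]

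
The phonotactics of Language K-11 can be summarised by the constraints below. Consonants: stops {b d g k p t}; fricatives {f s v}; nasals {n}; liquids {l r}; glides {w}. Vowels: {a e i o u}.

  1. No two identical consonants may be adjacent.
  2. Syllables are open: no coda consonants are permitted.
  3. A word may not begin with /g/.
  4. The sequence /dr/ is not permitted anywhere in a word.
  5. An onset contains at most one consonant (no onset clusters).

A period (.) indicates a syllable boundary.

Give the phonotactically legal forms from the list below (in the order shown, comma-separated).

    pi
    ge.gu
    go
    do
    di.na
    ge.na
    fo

pi, do, di.na, fo

pi — σ1 onset /p/, coda /∅/ ok → phonotactically legal
ge.gu — violates constraint 3: word begins with /g/ → phonotactically illegal
go — violates constraint 3: word begins with /g/ → phonotactically illegal
do — σ1 onset /d/, coda /∅/ ok → phonotactically legal
di.na — σ1 onset /d/, coda /∅/ ok; σ2 onset /n/, coda /∅/ ok → phonotactically legal
ge.na — violates constraint 3: word begins with /g/ → phonotactically illegal
fo — σ1 onset /f/, coda /∅/ ok → phonotactically legal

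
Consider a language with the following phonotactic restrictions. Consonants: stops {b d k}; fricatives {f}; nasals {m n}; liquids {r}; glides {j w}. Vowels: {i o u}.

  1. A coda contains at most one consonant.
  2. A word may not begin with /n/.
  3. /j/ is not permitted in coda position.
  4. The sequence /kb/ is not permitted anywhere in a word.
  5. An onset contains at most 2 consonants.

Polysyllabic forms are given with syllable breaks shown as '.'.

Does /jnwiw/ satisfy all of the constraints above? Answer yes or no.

no

/jnwiw/ — violates constraint 5: syllable 1 onset /jnw/ has 3 consonants (> 2) → not permitted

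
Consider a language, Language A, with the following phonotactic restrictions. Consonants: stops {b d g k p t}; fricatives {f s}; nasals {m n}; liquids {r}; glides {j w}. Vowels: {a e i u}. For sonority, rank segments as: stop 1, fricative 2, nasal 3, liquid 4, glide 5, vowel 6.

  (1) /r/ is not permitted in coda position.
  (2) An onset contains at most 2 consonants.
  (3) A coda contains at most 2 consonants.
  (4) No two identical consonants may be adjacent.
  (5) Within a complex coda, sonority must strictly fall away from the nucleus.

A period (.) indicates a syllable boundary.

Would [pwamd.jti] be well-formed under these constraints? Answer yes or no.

yes

[pwamd.jti] — σ1 onset /pw/ (2C), coda /md/ (3→1 falls) ok; σ2 onset /jt/ (2C), coda /∅/ ok → well-formed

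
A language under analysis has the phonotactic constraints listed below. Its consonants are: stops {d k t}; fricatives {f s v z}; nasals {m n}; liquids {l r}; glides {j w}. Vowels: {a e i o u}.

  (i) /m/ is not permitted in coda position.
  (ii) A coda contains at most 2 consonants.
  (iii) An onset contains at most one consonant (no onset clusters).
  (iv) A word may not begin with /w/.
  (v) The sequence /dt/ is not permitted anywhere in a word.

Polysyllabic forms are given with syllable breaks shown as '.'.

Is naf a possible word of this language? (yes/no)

yes

naf — σ1 onset /n/, coda /f/ ok → phonotactically legal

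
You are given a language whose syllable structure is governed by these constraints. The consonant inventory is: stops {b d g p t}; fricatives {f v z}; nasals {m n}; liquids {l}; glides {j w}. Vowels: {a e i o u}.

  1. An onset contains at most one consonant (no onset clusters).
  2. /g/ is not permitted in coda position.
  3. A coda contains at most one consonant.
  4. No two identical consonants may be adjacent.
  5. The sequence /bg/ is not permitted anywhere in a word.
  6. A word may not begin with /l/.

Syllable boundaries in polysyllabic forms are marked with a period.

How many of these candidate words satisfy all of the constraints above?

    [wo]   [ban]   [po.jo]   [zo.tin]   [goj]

5

[wo] — σ1 onset /w/, coda /∅/ ok → phonotactically legal
[ban] — σ1 onset /b/, coda /n/ ok → phonotactically legal
[po.jo] — σ1 onset /p/, coda /∅/ ok; σ2 onset /j/, coda /∅/ ok → phonotactically legal
[zo.tin] — σ1 onset /z/, coda /∅/ ok; σ2 onset /t/, coda /n/ ok → phonotactically legal
[goj] — σ1 onset /g/, coda /j/ ok → phonotactically legal
Phonotactically legal: [wo], [ban], [po.jo], [zo.tin], [goj] → 5.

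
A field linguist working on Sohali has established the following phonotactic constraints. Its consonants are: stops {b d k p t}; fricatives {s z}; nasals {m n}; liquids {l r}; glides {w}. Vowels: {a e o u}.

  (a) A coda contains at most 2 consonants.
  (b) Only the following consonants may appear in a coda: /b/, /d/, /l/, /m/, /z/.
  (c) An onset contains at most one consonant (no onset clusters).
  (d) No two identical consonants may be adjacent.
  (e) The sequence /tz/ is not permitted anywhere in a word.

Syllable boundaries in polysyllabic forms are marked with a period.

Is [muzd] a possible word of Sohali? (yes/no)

yes

[muzd] — σ1 onset /m/, coda /zd/ (2C) ok → well-formed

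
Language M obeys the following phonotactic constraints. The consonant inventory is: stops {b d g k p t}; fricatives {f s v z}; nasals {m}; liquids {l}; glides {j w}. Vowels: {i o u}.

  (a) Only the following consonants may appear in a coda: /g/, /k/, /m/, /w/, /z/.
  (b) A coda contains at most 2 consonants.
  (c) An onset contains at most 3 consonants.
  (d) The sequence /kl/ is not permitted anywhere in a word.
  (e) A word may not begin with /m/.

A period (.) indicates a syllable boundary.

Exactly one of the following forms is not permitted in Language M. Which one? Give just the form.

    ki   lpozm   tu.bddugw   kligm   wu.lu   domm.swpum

ki — σ1 onset /k/, coda /∅/ ok → permitted
lpozm — σ1 onset /lp/ (2C), coda /zm/ (2C) ok → permitted
tu.bddugw — σ1 onset /t/, coda /∅/ ok; σ2 onset /bdd/ (3C), coda /gw/ (2C) ok → permitted
kligm — violates constraint (d): contains banned sequence /kl/ → not permitted
wu.lu — σ1 onset /w/, coda /∅/ ok; σ2 onset /l/, coda /∅/ ok → permitted
domm.swpum — σ1 onset /d/, coda /mm/ (2C) ok; σ2 onset /swp/ (3C), coda /m/ ok → permitted

kligm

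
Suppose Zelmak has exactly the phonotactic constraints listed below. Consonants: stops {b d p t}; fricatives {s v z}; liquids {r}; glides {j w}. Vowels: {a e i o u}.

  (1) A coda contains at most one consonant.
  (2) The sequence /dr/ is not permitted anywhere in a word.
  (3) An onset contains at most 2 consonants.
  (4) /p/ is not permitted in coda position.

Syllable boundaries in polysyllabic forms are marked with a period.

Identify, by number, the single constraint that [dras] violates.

2

[dras]: contains banned sequence /dr/.
This is a violation of constraint 2: "The sequence /dr/ is not permitted anywhere in a word."
The remaining constraints (1, 3, 4) are satisfied.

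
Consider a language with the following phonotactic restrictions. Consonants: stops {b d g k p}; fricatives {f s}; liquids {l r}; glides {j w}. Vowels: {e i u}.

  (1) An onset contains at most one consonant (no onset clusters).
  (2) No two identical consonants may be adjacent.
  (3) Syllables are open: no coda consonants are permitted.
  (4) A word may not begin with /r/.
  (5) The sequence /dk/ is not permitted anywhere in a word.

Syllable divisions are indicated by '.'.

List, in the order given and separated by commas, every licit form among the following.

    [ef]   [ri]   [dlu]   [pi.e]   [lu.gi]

[ef] — violates constraint 3: syllable 1 coda /f/ has 1 consonant (> 0) → illicit
[ri] — violates constraint 4: word begins with /r/ → illicit
[dlu] — violates constraint 1: syllable 1 onset /dl/ has 2 consonants (> 1) → illicit
[pi.e] — σ1 onset /p/, coda /∅/ ok; σ2 onset /∅/, coda /∅/ ok → licit
[lu.gi] — σ1 onset /l/, coda /∅/ ok; σ2 onset /g/, coda /∅/ ok → licit

[pi.e], [lu.gi]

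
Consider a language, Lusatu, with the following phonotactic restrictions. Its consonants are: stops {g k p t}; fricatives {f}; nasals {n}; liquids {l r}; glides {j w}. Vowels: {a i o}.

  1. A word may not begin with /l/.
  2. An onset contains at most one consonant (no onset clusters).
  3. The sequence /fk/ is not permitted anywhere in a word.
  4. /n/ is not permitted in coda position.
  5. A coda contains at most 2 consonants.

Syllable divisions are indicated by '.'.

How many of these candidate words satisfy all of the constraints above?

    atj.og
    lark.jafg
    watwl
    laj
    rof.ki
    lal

1

atj.og — σ1 onset /∅/, coda /tj/ (2C) ok; σ2 onset /∅/, coda /g/ ok → well-formed
lark.jafg — violates constraint 1: word begins with /l/ → ill-formed
watwl — violates constraint 5: syllable 1 coda /twl/ has 3 consonants (> 2) → ill-formed
laj — violates constraint 1: word begins with /l/ → ill-formed
rof.ki — violates constraint 3: contains banned sequence /fk/ → ill-formed
lal — violates constraint 1: word begins with /l/ → ill-formed
Well-formed: atj.og → 1.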